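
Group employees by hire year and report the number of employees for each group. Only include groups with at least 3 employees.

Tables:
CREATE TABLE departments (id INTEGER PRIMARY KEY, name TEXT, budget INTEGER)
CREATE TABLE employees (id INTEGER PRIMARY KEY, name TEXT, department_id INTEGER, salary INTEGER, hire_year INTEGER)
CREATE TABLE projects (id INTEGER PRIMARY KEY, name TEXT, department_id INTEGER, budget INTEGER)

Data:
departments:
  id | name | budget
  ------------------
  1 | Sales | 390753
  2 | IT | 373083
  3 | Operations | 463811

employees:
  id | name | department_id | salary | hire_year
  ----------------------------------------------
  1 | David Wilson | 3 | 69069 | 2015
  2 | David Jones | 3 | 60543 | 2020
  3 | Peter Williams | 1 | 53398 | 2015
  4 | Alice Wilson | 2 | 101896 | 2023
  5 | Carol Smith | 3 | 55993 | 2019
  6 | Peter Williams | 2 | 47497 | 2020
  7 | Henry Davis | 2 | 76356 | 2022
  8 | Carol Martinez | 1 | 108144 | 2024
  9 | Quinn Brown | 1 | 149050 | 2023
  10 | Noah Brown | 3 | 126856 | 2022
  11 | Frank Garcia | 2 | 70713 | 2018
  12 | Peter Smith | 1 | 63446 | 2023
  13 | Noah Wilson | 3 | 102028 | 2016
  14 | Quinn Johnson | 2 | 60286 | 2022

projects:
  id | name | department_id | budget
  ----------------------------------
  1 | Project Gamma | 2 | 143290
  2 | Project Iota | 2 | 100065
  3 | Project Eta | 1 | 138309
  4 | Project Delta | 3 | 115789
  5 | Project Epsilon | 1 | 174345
SELECT hire_year, COUNT(*) AS n FROM employees GROUP BY hire_year HAVING COUNT(*) >= 3

Execution result:
hire_year | n
2022 | 3
2023 | 3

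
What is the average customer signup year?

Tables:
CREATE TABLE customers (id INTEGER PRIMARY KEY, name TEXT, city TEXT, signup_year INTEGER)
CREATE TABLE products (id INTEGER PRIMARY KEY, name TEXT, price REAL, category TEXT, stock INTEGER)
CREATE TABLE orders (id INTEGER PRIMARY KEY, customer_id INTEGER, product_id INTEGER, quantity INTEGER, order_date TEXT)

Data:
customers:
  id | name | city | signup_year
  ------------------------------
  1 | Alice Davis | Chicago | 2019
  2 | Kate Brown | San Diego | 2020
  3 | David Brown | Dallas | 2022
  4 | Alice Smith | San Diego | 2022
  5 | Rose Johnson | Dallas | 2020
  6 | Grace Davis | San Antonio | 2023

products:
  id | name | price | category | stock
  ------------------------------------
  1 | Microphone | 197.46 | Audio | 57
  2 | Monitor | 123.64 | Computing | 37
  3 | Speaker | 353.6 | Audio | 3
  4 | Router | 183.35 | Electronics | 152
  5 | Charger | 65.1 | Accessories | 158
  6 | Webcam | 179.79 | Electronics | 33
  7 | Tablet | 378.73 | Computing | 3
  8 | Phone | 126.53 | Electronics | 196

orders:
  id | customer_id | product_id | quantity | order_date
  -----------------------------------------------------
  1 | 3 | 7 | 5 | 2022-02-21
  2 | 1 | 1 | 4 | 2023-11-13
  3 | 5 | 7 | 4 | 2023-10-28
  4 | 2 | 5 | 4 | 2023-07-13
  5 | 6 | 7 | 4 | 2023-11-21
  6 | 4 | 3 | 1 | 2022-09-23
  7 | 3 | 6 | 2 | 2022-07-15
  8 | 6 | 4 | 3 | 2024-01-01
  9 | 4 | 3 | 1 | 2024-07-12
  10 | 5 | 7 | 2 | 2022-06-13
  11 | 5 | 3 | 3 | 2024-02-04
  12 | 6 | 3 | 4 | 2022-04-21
SELECT AVG(signup_year) FROM customers

Execution result:
2021.00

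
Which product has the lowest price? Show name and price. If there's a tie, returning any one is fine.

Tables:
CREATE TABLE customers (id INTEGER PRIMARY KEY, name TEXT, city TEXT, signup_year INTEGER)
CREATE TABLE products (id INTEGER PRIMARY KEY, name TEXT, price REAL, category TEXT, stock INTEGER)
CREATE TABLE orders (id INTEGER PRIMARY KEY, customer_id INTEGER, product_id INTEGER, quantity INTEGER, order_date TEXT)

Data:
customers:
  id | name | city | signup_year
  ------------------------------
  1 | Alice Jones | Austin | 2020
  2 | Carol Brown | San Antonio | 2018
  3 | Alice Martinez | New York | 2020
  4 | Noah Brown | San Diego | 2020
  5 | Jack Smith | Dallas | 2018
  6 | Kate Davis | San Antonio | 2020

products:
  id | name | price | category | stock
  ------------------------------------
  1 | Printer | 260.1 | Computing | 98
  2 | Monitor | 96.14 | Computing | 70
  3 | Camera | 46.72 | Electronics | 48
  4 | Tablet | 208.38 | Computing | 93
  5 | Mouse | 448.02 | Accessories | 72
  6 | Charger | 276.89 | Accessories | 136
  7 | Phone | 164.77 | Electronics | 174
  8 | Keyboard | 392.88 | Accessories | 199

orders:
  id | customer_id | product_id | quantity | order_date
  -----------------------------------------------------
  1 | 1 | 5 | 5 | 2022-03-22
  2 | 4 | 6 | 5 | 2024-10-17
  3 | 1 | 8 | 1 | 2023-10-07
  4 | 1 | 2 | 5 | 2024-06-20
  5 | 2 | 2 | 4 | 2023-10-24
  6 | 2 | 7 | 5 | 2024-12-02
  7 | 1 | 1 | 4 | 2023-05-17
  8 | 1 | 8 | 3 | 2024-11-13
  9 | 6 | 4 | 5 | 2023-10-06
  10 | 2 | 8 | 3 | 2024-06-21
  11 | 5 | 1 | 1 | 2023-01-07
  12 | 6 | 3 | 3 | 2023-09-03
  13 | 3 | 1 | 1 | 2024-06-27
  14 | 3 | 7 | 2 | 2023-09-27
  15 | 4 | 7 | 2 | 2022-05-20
SELECT name, price FROM products ORDER BY price ASC LIMIT 1

Execution result:
name | price
Camera | 46.72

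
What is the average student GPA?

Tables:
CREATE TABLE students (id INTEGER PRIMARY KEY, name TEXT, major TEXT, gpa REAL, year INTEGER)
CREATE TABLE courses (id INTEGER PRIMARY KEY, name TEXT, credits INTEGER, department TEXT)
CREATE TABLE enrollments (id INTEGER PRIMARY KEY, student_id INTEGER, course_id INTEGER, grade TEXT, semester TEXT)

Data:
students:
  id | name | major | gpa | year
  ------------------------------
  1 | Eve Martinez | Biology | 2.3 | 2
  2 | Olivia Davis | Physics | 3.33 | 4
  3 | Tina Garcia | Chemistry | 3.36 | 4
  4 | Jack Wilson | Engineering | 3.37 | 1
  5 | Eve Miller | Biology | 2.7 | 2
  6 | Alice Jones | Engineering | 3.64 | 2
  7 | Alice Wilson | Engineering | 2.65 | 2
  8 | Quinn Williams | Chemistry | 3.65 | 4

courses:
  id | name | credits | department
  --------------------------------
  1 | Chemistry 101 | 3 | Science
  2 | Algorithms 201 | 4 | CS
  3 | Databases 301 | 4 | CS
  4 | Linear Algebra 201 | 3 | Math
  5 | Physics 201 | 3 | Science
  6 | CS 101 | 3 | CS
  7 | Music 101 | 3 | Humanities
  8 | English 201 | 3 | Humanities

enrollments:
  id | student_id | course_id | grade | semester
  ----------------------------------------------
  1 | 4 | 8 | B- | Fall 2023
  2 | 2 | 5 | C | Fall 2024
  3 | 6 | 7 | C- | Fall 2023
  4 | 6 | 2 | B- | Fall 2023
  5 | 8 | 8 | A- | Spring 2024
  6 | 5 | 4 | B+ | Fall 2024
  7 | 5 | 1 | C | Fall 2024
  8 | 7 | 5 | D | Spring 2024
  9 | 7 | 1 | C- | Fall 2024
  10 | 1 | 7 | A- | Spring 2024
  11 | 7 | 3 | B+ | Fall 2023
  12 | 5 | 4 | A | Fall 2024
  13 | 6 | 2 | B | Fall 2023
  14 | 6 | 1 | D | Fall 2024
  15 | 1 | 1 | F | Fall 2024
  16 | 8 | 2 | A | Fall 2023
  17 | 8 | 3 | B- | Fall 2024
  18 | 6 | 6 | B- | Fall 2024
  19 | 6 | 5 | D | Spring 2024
SELECT AVG(gpa) FROM students

Execution result:
3.13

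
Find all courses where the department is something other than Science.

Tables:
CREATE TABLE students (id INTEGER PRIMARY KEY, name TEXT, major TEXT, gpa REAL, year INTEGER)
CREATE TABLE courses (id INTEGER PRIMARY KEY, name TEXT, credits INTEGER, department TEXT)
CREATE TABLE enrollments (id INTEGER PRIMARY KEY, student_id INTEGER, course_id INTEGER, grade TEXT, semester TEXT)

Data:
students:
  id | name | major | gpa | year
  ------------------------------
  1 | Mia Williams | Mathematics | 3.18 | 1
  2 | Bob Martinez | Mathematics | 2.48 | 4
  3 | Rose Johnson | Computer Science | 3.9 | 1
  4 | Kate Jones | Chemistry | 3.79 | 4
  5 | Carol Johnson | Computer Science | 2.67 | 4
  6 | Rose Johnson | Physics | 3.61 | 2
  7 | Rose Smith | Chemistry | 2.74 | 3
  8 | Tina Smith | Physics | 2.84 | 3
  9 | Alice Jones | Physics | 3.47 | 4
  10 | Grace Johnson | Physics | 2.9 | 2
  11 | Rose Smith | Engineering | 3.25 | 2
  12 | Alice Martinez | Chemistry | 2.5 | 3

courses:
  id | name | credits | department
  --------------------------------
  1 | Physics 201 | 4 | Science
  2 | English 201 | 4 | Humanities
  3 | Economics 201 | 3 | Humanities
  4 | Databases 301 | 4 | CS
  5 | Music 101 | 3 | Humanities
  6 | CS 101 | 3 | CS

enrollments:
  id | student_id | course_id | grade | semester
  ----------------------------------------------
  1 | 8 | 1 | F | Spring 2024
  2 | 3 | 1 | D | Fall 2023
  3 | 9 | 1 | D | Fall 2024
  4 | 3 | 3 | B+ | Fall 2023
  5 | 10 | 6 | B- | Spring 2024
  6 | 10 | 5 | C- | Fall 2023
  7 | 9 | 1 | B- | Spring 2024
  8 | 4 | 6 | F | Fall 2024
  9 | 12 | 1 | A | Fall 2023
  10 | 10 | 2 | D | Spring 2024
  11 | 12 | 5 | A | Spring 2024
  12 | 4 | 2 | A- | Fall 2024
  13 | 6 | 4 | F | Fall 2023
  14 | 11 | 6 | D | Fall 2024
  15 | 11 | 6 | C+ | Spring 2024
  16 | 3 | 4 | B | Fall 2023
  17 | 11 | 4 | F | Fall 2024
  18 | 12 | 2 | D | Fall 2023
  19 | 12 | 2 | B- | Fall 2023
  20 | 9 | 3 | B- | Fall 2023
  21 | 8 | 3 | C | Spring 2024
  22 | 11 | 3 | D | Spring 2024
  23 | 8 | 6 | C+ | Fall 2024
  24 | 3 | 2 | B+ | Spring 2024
SELECT name, department FROM courses WHERE department <> 'Science'

Execution result:
name | department
English 201 | Humanities
Economics 201 | Humanities
Databases 301 | CS
Music 101 | Humanities
CS 101 | CS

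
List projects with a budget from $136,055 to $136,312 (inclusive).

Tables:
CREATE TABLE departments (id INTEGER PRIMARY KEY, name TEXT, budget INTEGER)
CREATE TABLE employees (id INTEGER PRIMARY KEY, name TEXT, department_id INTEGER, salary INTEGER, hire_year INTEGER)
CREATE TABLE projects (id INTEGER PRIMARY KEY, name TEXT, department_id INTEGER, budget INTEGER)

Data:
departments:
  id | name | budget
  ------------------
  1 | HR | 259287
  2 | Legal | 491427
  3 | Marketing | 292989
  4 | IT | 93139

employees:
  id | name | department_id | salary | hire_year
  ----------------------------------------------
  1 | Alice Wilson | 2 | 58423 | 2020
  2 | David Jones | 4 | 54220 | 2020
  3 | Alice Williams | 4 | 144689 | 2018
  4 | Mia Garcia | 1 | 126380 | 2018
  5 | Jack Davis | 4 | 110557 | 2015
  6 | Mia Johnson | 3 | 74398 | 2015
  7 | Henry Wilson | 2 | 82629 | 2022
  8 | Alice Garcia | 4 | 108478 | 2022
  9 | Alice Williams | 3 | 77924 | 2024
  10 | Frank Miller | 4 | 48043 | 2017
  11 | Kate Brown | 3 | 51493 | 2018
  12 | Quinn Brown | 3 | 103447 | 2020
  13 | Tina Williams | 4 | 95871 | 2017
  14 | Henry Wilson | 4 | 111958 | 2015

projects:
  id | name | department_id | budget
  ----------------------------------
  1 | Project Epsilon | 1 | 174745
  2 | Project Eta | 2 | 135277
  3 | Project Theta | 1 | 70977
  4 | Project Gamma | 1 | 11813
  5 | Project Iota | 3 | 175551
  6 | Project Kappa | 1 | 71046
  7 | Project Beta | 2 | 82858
SELECT name, budget FROM projects WHERE budget BETWEEN 136055 AND 136312

Execution result:
(no rows)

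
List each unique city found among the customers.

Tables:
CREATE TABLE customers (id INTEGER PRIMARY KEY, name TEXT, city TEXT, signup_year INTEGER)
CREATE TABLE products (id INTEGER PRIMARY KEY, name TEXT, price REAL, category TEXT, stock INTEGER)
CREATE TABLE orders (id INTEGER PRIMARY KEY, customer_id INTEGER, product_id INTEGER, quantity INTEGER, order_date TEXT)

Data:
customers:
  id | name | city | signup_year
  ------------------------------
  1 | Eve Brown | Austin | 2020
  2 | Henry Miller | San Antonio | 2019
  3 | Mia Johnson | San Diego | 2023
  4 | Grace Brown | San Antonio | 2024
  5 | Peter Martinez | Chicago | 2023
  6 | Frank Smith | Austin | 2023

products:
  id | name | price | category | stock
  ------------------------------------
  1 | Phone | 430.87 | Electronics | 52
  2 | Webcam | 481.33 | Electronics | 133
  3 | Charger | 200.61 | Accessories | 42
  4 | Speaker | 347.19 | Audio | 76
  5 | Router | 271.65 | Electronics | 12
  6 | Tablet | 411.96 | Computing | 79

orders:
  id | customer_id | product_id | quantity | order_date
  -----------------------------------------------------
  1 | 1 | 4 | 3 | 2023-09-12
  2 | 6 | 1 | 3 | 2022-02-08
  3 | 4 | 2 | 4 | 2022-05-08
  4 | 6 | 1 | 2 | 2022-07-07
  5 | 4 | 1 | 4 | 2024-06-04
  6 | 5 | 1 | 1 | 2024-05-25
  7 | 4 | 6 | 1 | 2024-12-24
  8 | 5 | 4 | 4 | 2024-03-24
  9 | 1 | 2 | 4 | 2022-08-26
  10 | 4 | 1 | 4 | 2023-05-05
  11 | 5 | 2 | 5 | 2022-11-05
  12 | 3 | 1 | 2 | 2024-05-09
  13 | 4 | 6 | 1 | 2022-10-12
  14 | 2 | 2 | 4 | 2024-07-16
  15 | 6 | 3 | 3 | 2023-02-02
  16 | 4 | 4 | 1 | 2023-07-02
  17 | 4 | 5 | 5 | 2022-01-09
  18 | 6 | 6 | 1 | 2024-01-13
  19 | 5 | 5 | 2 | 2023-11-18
SELECT DISTINCT city FROM customers

Execution result:
city
Austin
San Antonio
San Diego
Chicago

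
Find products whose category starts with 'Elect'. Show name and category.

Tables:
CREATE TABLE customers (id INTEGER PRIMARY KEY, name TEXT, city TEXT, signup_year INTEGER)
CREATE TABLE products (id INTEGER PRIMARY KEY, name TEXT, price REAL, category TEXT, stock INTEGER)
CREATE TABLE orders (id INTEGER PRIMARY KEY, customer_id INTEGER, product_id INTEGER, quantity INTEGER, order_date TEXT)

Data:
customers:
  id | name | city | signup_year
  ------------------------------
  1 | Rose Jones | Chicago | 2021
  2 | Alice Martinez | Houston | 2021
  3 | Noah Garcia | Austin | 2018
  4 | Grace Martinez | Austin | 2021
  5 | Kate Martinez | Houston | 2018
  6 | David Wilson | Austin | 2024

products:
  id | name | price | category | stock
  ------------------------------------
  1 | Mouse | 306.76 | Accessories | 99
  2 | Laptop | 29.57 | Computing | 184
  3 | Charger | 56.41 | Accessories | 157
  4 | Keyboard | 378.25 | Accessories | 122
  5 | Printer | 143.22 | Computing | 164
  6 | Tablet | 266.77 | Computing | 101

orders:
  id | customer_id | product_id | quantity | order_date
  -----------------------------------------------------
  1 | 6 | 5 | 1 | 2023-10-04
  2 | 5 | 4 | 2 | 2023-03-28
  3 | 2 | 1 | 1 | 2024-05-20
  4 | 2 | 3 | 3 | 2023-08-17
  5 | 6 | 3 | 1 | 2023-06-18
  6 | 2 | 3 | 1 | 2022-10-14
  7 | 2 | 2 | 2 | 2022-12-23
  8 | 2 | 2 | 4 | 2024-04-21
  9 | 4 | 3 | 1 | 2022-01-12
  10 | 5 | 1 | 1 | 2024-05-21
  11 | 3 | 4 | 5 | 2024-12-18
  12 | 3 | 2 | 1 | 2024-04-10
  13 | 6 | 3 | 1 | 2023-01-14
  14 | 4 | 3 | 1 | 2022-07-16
SELECT name, category FROM products WHERE category LIKE 'Elect%'

Execution result:
(no rows)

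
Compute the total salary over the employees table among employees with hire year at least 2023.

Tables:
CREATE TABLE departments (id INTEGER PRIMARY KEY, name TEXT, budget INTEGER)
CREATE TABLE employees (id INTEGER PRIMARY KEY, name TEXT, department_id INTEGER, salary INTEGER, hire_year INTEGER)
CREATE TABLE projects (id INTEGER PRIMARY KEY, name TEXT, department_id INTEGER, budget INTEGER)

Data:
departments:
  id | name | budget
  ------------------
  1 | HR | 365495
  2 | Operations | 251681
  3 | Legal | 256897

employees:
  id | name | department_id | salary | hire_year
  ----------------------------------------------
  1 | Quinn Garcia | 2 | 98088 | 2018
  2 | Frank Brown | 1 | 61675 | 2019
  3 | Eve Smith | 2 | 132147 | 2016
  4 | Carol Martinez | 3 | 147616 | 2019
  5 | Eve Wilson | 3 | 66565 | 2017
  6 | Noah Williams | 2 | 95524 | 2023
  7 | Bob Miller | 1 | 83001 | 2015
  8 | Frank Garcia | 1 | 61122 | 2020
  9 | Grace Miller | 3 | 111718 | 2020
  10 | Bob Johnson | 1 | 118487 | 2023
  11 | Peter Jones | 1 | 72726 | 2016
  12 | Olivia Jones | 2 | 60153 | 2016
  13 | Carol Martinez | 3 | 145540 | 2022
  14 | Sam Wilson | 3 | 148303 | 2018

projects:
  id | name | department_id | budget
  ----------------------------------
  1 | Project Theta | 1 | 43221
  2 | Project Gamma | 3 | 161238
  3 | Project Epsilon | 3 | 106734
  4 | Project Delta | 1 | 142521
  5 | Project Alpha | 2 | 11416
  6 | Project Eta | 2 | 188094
SELECT SUM(salary) FROM employees WHERE hire_year >= 2023

Execution result:
214011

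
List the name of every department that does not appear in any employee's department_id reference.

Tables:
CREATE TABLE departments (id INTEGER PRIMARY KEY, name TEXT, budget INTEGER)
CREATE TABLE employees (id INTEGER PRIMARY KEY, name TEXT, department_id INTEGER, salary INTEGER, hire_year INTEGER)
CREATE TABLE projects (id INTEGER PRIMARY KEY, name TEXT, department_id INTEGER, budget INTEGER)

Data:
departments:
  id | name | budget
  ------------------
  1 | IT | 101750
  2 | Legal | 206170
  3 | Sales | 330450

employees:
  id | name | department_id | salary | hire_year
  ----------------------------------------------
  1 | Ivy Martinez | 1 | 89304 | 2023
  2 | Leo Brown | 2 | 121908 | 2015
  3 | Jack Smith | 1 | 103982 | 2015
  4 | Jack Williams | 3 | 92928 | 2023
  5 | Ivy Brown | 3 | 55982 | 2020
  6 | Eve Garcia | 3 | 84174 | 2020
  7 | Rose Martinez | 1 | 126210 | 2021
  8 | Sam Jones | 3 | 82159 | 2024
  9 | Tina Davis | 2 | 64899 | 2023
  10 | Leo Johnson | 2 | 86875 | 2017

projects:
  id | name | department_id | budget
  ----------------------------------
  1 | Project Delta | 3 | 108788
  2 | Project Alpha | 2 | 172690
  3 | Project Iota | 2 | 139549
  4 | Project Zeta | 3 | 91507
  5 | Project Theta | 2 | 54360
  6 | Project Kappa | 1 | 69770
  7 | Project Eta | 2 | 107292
SELECT p.name FROM departments p LEFT JOIN employees c ON c.department_id = p.id WHERE c.id IS NULL

Execution result:
(no rows)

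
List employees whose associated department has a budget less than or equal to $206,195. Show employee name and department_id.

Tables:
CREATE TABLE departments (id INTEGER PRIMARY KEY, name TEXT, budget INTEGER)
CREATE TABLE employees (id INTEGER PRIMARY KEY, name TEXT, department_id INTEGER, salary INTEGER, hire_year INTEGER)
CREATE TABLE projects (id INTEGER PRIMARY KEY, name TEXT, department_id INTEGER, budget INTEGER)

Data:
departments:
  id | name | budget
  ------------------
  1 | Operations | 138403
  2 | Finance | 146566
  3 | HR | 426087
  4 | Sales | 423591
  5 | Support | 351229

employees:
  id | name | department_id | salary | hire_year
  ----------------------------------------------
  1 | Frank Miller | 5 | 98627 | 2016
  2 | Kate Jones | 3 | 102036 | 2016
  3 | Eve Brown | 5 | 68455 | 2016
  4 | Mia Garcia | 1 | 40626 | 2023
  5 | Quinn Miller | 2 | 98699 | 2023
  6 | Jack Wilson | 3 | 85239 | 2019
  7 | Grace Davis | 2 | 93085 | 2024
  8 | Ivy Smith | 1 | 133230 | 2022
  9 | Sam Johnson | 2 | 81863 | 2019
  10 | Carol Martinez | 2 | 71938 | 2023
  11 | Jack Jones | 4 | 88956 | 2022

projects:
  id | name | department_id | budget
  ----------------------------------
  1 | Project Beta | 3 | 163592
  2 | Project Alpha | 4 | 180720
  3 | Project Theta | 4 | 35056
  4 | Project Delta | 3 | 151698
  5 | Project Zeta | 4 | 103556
SELECT name, department_id FROM employees WHERE department_id IN (SELECT id FROM departments WHERE budget <= 206195)

Execution result:
name | department_id
Mia Garcia | 1
Quinn Miller | 2
Grace Davis | 2
Ivy Smith | 1
Sam Johnson | 2
Carol Martinez | 2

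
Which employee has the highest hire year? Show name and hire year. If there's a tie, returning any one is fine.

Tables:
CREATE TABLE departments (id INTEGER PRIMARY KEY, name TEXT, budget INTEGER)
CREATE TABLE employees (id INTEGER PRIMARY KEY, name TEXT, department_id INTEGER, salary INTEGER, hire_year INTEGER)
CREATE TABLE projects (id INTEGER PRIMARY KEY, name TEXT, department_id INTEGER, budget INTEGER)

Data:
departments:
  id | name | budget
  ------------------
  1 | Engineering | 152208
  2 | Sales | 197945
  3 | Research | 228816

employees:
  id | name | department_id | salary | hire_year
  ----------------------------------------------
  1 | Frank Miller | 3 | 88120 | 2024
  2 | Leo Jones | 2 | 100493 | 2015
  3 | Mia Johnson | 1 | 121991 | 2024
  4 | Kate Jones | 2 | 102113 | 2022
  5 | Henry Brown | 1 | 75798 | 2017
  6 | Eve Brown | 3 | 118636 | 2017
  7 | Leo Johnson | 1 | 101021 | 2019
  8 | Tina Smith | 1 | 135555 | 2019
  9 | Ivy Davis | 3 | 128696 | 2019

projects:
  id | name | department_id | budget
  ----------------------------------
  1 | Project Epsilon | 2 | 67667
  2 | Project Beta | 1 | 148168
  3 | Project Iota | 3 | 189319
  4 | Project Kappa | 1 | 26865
SELECT name, hire_year FROM employees ORDER BY hire_year DESC LIMIT 1

Execution result:
name | hire_year
Frank Miller | 2024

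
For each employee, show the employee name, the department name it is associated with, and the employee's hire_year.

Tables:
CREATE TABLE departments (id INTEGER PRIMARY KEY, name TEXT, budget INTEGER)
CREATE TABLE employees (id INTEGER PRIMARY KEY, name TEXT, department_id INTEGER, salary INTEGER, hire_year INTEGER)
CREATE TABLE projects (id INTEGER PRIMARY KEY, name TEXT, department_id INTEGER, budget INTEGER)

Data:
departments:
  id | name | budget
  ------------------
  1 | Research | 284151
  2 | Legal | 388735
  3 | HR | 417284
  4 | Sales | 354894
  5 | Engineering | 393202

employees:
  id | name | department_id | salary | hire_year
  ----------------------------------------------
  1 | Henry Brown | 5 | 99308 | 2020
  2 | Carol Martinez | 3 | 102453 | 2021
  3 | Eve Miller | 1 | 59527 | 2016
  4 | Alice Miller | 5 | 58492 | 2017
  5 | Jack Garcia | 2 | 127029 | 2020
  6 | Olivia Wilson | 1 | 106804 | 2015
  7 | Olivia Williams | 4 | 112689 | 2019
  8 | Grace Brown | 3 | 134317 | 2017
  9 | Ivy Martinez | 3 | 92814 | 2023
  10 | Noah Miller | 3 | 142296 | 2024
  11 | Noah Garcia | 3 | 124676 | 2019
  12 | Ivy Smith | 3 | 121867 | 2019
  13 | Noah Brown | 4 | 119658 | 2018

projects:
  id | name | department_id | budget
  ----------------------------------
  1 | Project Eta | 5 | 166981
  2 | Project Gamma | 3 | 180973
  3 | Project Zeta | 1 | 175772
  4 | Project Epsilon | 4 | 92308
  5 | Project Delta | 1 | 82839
SELECT c.name, p.name AS department, c.hire_year FROM employees c JOIN departments p ON c.department_id = p.id

Execution result:
name | department | hire_year
Henry Brown | Engineering | 2020
Carol Martinez | HR | 2021
Eve Miller | Research | 2016
Alice Miller | Engineering | 2017
Jack Garcia | Legal | 2020
Olivia Wilson | Research | 2015
Olivia Williams | Sales | 2019
Grace Brown | HR | 2017
Ivy Martinez | HR | 2023
Noah Miller | HR | 2024
Noah Garcia | HR | 2019
Ivy Smith | HR | 2019
Noah Brown | Sales | 2018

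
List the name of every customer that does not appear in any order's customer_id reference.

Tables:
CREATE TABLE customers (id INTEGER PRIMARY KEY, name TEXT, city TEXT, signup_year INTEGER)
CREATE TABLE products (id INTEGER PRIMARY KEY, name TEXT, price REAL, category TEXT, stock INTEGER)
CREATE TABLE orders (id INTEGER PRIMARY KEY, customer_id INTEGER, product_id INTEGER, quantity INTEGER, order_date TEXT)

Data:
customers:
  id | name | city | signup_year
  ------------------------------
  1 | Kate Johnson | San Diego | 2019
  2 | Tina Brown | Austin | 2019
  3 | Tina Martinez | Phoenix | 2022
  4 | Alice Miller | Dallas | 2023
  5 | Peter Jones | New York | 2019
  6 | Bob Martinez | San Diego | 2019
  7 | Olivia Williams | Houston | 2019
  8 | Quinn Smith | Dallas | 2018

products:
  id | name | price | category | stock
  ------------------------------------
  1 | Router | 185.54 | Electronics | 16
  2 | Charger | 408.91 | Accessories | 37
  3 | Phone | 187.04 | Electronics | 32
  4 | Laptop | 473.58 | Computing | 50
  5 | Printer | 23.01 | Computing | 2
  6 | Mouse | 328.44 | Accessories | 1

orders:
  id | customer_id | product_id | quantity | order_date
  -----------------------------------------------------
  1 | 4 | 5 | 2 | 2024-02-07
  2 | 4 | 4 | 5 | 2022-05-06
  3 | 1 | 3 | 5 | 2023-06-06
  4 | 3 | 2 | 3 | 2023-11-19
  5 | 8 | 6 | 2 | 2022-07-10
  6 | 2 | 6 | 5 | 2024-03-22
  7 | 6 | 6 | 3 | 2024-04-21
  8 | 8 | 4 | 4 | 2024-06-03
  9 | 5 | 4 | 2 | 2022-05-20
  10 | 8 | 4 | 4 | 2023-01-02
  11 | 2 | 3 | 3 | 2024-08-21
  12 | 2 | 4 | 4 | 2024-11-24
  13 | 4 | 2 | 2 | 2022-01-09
SELECT p.name FROM customers p LEFT JOIN orders c ON c.customer_id = p.id WHERE c.id IS NULL

Execution result:
Olivia Williams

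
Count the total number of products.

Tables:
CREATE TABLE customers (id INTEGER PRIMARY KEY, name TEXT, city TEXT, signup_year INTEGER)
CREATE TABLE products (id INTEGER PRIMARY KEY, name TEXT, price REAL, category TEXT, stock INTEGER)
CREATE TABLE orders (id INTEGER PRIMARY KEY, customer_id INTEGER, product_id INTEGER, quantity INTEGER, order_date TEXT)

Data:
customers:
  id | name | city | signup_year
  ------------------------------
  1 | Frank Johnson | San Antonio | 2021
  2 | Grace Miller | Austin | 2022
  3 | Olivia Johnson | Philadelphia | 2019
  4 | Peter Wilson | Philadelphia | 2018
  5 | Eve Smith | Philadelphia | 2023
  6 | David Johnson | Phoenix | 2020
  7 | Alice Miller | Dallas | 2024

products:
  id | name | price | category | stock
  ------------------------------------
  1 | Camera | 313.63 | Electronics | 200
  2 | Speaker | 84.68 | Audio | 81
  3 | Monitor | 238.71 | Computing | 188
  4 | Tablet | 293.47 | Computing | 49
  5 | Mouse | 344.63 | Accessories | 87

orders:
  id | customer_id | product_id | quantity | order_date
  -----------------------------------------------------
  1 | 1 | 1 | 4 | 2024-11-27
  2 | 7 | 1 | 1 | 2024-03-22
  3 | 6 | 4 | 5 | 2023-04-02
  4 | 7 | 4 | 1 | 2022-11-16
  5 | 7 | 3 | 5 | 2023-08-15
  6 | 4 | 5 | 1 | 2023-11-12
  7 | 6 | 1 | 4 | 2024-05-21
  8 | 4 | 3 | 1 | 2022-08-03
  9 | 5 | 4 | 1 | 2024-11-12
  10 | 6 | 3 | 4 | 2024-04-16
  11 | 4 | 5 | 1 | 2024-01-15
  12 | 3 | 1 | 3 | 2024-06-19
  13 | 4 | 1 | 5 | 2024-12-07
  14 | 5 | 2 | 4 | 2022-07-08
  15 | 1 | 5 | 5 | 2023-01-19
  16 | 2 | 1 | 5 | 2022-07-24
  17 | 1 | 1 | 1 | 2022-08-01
SELECT COUNT(*) FROM products

Execution result:
5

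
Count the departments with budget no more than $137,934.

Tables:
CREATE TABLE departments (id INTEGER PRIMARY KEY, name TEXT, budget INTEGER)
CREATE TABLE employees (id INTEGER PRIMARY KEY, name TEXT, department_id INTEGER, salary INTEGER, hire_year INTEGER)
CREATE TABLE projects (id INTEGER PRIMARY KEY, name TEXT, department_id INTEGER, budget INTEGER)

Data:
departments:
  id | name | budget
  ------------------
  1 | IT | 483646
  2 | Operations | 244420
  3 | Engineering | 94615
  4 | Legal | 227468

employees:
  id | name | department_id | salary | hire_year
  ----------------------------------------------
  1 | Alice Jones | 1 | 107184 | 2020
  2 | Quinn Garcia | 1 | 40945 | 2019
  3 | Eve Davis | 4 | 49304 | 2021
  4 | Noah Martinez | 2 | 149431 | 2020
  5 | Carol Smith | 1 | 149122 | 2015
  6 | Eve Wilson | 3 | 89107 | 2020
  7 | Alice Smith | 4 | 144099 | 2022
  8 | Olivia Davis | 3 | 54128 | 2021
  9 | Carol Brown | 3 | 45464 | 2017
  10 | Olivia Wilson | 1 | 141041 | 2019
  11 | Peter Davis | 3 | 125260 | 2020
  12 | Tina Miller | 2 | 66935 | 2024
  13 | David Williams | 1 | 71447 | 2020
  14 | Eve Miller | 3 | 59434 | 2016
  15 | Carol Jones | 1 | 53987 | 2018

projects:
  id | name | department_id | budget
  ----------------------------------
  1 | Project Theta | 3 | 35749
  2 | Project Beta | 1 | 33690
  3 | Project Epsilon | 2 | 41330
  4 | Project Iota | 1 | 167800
SELECT COUNT(*) FROM departments WHERE budget <= 137934

Execution result:
1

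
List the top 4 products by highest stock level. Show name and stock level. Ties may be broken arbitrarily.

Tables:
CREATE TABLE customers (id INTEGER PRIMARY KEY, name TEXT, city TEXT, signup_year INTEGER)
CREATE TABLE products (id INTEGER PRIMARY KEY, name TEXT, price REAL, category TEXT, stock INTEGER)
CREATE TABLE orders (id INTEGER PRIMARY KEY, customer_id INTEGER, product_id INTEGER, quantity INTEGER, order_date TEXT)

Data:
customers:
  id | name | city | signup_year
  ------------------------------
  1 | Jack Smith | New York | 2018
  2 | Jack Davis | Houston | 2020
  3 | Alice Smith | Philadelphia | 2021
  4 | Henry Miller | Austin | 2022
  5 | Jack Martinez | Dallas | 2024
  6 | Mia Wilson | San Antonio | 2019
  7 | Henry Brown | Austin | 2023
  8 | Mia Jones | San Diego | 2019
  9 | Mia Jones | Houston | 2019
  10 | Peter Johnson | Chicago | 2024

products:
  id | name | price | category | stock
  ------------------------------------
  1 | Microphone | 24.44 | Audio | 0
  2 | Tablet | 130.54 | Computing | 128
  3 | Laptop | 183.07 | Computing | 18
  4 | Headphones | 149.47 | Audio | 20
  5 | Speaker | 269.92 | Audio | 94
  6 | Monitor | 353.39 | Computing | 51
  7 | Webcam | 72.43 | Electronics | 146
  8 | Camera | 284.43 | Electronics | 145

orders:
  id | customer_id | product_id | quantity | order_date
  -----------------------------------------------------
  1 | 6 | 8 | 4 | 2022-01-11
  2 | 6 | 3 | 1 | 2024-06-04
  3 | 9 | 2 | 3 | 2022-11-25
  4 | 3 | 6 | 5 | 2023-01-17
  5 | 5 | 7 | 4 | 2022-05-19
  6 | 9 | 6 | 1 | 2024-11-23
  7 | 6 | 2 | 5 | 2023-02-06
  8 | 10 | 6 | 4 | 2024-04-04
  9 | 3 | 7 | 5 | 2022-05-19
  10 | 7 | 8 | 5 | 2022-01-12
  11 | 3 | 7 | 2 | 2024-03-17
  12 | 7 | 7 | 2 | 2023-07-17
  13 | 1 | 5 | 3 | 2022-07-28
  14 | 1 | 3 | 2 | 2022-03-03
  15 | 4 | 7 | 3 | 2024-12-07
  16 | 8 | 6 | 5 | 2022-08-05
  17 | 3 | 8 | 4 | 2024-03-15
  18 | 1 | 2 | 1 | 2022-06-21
SELECT name, stock FROM products ORDER BY stock DESC LIMIT 4

Execution result:
name | stock
Webcam | 146
Camera | 145
Tablet | 128
Speaker | 94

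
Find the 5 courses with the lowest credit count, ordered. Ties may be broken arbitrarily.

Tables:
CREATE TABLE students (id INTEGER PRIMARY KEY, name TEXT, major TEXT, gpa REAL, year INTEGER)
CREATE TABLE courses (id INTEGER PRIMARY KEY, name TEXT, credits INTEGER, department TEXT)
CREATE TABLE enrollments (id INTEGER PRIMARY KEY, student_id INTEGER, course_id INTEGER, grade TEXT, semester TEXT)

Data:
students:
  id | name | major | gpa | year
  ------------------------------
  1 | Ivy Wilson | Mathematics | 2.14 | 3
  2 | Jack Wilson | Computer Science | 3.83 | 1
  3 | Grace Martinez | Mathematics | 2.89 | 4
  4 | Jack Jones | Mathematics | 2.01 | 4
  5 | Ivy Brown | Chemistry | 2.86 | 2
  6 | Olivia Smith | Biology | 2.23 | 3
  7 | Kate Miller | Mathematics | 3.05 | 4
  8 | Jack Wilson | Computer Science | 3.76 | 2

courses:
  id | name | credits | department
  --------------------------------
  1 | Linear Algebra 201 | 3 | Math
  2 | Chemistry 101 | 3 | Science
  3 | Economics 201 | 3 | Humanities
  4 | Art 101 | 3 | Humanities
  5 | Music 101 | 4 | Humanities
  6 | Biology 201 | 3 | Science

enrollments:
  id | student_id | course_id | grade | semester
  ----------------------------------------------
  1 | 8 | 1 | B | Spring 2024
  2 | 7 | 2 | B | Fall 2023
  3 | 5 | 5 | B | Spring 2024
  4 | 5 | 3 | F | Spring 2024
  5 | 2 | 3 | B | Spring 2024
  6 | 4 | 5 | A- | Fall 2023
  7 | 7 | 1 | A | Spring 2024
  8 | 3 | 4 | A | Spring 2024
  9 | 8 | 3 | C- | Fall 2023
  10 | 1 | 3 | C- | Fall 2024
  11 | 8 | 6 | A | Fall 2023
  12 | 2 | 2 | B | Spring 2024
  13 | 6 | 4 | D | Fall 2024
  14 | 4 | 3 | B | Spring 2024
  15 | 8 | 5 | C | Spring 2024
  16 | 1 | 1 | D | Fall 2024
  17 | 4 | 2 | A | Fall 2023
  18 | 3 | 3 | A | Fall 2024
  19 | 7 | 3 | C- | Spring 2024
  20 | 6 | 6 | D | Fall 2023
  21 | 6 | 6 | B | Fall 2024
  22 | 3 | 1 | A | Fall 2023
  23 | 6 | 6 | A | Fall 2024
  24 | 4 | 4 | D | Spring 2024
SELECT name, credits FROM courses ORDER BY credits ASC LIMIT 5

Execution result:
name | credits
Linear Algebra 201 | 3
Chemistry 101 | 3
Economics 201 | 3
Art 101 | 3
Biology 201 | 3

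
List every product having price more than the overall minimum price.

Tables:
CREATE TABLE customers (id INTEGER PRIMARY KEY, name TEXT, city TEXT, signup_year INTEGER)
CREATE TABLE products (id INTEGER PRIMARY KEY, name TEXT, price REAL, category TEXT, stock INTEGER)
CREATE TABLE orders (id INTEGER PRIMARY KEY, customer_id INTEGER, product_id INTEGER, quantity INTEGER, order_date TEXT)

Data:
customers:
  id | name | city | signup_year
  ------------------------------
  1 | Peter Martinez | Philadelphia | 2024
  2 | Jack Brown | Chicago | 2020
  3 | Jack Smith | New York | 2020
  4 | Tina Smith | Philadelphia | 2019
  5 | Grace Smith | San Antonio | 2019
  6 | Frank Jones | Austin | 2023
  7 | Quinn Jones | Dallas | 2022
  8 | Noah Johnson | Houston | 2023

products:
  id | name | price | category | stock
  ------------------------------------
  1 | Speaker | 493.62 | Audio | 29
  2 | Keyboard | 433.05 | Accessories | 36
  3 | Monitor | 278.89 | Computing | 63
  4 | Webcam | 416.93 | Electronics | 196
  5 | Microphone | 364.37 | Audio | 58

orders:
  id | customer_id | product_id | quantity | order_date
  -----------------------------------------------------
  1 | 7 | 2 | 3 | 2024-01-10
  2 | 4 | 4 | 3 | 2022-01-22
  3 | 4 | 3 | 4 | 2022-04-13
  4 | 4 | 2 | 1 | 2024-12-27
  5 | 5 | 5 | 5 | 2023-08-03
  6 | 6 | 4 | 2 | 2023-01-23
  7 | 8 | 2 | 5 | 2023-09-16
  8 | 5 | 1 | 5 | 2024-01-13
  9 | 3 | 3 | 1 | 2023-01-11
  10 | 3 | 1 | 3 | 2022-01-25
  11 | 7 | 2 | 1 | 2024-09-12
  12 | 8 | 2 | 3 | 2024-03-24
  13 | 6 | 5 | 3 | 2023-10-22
SELECT name, price FROM products WHERE price > (SELECT MIN(price) FROM products)

Execution result:
name | price
Speaker | 493.62
Keyboard | 433.05
Webcam | 416.93
Microphone | 364.37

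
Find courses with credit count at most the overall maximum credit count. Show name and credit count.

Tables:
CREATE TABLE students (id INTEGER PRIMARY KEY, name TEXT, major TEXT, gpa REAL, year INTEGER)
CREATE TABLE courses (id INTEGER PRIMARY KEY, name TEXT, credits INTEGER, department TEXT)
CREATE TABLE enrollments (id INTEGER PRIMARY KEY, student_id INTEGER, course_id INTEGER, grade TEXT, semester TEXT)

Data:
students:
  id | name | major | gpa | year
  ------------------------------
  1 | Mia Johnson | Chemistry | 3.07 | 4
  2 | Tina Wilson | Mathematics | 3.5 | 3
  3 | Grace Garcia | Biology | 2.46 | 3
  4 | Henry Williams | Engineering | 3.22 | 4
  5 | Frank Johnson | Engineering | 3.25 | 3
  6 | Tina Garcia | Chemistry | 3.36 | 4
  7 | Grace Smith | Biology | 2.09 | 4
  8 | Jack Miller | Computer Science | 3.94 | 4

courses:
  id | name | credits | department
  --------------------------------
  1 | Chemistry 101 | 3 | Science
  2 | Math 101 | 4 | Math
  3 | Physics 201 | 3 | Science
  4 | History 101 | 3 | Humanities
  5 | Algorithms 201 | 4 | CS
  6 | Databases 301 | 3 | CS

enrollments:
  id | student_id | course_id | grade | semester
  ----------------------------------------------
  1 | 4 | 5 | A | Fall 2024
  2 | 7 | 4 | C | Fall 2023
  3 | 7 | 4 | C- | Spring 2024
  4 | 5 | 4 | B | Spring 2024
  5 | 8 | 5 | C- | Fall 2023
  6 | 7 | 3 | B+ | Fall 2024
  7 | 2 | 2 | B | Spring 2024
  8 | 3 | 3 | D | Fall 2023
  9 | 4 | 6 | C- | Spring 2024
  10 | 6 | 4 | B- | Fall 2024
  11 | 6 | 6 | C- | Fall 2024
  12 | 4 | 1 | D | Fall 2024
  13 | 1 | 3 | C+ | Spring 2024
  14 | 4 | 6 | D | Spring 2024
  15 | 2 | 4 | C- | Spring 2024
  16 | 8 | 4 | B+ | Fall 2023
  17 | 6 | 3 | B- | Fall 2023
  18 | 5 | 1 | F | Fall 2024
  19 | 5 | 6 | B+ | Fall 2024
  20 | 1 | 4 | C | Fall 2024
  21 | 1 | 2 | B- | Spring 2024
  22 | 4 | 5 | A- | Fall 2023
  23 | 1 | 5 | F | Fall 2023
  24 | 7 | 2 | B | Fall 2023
SELECT name, credits FROM courses WHERE credits <= (SELECT MAX(credits) FROM courses)

Execution result:
name | credits
Chemistry 101 | 3
Math 101 | 4
Physics 201 | 3
History 101 | 3
Algorithms 201 | 4
Databases 301 | 3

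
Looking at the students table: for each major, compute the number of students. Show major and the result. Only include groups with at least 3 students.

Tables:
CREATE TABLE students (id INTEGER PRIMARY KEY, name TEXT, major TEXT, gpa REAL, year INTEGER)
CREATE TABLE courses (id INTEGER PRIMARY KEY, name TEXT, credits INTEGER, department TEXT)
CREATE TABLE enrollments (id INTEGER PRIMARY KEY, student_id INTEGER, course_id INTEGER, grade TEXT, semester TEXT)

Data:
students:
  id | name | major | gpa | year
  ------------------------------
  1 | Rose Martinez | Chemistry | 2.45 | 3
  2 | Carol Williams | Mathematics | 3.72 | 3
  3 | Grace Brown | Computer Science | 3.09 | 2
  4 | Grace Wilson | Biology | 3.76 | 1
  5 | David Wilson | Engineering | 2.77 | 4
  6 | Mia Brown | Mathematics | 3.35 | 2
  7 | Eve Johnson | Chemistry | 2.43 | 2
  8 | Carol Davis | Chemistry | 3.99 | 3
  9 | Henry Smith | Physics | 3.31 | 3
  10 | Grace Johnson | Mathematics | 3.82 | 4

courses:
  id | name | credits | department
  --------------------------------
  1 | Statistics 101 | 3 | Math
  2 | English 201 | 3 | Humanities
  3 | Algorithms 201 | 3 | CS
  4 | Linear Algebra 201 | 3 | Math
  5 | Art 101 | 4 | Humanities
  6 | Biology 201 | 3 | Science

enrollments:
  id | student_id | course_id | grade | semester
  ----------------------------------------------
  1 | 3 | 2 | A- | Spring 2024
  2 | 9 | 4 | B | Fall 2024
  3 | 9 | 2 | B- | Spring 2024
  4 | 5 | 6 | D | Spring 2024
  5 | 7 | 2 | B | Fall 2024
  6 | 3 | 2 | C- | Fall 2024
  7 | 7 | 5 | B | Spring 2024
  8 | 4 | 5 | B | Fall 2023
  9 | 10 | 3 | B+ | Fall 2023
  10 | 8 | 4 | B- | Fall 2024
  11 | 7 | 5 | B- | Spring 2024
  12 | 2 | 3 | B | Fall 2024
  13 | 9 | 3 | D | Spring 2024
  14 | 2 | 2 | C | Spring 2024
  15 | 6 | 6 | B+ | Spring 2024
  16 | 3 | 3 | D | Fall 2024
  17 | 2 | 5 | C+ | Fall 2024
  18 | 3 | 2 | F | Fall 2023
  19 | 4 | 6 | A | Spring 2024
SELECT major, COUNT(*) AS n FROM students GROUP BY major HAVING COUNT(*) >= 3

Execution result:
major | n
Chemistry | 3
Mathematics | 3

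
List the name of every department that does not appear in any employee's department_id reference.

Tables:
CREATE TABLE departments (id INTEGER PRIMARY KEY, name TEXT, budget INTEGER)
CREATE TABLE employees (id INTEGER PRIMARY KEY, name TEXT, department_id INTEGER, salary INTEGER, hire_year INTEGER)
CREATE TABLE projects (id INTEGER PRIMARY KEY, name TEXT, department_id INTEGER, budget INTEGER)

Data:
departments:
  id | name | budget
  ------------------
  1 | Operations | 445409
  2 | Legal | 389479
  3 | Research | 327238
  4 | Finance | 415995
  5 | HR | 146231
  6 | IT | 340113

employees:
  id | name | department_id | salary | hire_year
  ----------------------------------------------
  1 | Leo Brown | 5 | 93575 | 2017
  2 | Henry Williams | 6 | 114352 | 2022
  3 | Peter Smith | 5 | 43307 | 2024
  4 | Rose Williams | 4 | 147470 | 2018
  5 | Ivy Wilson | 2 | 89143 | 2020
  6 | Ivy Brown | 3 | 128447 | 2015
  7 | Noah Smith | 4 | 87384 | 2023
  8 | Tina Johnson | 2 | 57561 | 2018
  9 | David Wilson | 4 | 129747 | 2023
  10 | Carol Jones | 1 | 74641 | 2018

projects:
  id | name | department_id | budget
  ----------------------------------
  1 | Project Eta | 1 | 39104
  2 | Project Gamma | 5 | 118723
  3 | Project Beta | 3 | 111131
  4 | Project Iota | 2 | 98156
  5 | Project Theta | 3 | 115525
SELECT p.name FROM departments p LEFT JOIN employees c ON c.department_id = p.id WHERE c.id IS NULL

Execution result:
(no rows)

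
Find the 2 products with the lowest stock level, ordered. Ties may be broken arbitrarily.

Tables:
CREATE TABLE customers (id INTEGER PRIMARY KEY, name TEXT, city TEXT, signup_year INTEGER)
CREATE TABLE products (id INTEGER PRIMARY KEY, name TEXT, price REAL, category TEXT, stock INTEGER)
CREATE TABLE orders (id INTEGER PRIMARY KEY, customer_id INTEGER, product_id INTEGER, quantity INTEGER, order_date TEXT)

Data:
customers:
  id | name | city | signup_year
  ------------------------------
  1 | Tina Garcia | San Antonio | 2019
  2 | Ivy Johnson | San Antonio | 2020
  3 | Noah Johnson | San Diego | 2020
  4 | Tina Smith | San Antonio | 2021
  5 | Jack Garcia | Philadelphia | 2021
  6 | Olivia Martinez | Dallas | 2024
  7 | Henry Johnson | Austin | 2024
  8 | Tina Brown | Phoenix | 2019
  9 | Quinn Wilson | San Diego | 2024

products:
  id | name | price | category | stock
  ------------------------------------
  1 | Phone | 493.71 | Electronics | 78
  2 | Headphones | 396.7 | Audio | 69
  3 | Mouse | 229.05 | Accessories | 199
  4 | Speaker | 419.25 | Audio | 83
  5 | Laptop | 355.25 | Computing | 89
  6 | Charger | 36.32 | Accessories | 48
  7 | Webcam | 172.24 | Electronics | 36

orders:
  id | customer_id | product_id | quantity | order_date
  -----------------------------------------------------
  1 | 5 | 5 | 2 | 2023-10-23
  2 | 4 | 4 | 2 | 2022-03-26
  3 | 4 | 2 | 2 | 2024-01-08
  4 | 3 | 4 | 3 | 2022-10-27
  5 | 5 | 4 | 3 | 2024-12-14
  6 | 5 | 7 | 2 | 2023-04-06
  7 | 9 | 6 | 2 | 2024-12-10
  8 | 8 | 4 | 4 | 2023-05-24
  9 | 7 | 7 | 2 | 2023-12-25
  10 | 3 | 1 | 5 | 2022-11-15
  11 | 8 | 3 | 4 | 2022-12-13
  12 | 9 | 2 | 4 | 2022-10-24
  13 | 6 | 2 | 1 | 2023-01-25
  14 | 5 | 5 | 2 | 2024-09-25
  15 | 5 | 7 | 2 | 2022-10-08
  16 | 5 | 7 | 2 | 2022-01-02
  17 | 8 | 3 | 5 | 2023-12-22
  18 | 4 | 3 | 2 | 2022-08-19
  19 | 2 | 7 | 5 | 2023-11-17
SELECT name, stock FROM products ORDER BY stock ASC LIMIT 2

Execution result:
name | stock
Webcam | 36
Charger | 48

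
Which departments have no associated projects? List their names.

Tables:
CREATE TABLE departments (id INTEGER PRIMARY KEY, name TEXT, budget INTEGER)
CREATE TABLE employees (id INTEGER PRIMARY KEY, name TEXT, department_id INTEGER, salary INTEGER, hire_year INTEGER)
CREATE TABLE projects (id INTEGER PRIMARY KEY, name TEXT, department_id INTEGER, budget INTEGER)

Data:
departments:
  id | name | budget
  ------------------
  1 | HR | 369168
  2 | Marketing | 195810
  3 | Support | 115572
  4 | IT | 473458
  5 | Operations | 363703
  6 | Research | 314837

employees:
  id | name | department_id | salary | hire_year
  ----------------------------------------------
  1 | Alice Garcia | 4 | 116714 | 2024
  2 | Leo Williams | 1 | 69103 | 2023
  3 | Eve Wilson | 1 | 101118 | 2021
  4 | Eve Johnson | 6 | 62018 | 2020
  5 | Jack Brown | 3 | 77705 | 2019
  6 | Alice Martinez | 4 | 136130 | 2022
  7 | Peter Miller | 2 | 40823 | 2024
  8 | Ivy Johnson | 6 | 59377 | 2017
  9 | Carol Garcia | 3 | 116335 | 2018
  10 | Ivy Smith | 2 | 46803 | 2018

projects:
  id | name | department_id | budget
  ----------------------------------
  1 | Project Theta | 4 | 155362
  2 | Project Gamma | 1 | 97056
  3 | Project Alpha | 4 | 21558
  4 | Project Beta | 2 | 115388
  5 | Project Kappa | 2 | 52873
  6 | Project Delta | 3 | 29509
SELECT p.name FROM departments p LEFT JOIN projects c ON c.department_id = p.id WHERE c.id IS NULL

Execution result:
name
Operations
Research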